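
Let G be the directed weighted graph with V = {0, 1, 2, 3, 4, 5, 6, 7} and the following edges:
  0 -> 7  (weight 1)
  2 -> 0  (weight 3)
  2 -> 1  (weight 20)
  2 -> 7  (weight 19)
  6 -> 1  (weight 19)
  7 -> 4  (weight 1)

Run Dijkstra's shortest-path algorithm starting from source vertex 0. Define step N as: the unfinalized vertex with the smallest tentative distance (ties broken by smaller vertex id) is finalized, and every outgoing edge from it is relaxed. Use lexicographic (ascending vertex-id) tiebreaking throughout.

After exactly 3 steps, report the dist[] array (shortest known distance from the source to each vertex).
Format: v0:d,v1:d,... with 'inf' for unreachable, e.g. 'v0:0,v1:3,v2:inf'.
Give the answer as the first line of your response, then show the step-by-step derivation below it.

v0:0,v1:inf,v2:inf,v3:inf,v4:2,v5:inf,v6:inf,v7:1

step 1: dist = v0:0,v1:inf,v2:inf,v3:inf,v4:inf,v5:inf,v6:inf,v7:1
step 2: dist = v0:0,v1:inf,v2:inf,v3:inf,v4:2,v5:inf,v6:inf,v7:1
step 3: dist = v0:0,v1:inf,v2:inf,v3:inf,v4:2,v5:inf,v6:inf,v7:1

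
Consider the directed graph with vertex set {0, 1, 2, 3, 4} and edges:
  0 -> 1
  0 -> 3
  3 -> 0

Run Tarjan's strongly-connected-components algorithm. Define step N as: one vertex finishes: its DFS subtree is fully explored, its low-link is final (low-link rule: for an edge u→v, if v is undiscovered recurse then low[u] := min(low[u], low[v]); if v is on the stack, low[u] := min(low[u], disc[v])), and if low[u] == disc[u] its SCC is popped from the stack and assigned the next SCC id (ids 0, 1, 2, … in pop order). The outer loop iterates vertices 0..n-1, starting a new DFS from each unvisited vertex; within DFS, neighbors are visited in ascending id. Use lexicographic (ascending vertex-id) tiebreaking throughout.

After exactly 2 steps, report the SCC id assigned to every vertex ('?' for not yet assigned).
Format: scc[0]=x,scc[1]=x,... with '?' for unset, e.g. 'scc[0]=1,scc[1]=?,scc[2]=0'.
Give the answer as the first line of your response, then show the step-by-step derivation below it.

scc[0]=?,scc[1]=0,scc[2]=?,scc[3]=?,scc[4]=?

step 1: low=(low[0]=0,low[1]=1,low[2]=?,low[3]=?,low[4]=?); scc=(scc[0]=?,scc[1]=0,scc[2]=?,scc[3]=?,scc[4]=?)
step 2: low=(low[0]=0,low[1]=1,low[2]=?,low[3]=0,low[4]=?); scc=(scc[0]=?,scc[1]=0,scc[2]=?,scc[3]=?,scc[4]=?)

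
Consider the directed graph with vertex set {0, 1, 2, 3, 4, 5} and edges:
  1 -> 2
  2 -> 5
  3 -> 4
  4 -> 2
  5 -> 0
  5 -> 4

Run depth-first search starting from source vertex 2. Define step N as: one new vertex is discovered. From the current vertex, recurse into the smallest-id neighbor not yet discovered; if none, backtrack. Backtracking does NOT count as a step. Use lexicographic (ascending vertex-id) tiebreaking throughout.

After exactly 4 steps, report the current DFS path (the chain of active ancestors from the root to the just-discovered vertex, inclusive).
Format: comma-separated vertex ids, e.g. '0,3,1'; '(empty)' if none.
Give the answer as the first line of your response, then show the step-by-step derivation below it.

2,5,4

step 1: discover 2; path=2; order=2
step 2: discover 5; path=2>5; order=2,5
step 3: discover 0; path=2>5>0; order=2,5,0
step 4: discover 4; path=2>5>4; order=2,5,0,4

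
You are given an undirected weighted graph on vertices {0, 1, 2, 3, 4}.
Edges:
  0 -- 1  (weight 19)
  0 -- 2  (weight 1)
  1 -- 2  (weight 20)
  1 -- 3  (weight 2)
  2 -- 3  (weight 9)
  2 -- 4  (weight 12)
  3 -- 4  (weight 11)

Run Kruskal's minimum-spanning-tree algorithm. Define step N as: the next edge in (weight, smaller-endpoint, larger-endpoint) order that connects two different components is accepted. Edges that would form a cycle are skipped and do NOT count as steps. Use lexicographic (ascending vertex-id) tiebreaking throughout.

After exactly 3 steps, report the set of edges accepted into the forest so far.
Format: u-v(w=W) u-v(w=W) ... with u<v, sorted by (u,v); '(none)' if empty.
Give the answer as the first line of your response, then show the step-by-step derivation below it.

0-2(w=1) 1-3(w=2) 2-3(w=9)

step 1: add edge 0-2 (w=1); MST = {0-2(w=1)}
step 2: add edge 1-3 (w=2); MST = {0-2(w=1) 1-3(w=2)}
step 3: add edge 2-3 (w=9); MST = {0-2(w=1) 1-3(w=2) 2-3(w=9)}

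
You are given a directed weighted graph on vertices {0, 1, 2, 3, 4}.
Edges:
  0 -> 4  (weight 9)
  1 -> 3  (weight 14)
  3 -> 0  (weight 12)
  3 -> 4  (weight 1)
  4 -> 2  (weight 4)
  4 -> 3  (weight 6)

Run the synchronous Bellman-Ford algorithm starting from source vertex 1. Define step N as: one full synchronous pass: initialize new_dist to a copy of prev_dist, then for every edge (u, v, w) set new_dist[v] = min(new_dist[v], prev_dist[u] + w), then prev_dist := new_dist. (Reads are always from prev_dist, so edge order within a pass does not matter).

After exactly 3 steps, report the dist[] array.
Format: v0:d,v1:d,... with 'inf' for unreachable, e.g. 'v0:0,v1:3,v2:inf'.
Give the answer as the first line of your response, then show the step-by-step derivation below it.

v0:26,v1:0,v2:19,v3:14,v4:15

step 1: dist = v0:inf,v1:0,v2:inf,v3:14,v4:inf
step 2: dist = v0:26,v1:0,v2:inf,v3:14,v4:15
step 3: dist = v0:26,v1:0,v2:19,v3:14,v4:15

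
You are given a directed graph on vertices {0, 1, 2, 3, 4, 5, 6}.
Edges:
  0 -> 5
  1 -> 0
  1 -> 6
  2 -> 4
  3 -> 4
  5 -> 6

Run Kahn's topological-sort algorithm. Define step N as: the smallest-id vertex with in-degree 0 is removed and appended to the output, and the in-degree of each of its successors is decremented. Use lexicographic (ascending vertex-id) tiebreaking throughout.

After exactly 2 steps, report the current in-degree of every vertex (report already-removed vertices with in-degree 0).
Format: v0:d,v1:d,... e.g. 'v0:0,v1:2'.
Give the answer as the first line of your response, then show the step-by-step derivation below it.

v0:0,v1:0,v2:0,v3:0,v4:2,v5:0,v6:1

step 1: output 1; order=[1]; indeg=(0,0,0,0,2,1,1)
step 2: output 0; order=[1,0]; indeg=(0,0,0,0,2,0,1)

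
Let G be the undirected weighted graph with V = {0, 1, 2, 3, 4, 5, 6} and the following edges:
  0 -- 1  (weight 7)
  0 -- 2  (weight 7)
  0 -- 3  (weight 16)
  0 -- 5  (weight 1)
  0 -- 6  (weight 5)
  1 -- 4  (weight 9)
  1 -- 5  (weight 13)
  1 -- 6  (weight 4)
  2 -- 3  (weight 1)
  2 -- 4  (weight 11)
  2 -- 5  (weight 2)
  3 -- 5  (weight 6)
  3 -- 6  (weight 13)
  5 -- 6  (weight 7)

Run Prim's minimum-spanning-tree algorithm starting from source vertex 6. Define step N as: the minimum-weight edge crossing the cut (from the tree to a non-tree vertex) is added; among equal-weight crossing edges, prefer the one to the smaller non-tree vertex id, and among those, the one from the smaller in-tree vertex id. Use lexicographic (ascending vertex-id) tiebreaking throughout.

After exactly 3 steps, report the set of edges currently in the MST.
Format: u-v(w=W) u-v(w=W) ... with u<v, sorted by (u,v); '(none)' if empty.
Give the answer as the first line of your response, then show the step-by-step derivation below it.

0-5(w=1) 0-6(w=5) 1-6(w=4)

step 1: add edge 1-6 (w=4); MST = {1-6(w=4)}
step 2: add edge 0-6 (w=5); MST = {0-6(w=5) 1-6(w=4)}
step 3: add edge 0-5 (w=1); MST = {0-5(w=1) 0-6(w=5) 1-6(w=4)}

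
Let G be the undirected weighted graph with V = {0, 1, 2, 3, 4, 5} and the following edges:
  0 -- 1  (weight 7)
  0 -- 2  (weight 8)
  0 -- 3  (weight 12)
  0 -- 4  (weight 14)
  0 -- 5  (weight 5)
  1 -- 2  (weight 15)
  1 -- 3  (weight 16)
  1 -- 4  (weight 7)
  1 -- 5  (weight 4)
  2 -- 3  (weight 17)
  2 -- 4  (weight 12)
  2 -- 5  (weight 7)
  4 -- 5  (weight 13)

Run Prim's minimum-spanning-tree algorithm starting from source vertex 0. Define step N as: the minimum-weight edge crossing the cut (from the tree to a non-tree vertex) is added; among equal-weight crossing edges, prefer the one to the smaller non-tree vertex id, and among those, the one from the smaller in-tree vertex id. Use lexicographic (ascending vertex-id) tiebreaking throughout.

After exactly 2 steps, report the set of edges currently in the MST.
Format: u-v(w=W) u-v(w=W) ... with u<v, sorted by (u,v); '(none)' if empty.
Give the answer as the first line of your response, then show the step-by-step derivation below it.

0-5(w=5) 1-5(w=4)

step 1: add edge 0-5 (w=5); MST = {0-5(w=5)}
step 2: add edge 1-5 (w=4); MST = {0-5(w=5) 1-5(w=4)}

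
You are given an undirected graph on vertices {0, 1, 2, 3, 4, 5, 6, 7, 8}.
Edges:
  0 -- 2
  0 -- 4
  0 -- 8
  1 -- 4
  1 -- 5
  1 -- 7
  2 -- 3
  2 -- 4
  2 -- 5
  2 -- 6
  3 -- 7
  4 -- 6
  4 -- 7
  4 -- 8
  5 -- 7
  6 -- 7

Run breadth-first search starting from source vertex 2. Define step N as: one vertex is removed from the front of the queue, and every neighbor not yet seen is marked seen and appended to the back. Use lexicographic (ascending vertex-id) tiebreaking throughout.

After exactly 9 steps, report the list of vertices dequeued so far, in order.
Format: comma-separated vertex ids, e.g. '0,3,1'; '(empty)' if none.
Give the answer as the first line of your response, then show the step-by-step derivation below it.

2,0,3,4,5,6,8,7,1

step 1: dequeue 2; queue=[0,3,4,5,6]; order=2
step 2: dequeue 0; queue=[3,4,5,6,8]; order=2,0
step 3: dequeue 3; queue=[4,5,6,8,7]; order=2,0,3
step 4: dequeue 4; queue=[5,6,8,7,1]; order=2,0,3,4
step 5: dequeue 5; queue=[6,8,7,1]; order=2,0,3,4,5
step 6: dequeue 6; queue=[8,7,1]; order=2,0,3,4,5,6
step 7: dequeue 8; queue=[7,1]; order=2,0,3,4,5,6,8
step 8: dequeue 7; queue=[1]; order=2,0,3,4,5,6,8,7
step 9: dequeue 1; queue=[(empty)]; order=2,0,3,4,5,6,8,7,1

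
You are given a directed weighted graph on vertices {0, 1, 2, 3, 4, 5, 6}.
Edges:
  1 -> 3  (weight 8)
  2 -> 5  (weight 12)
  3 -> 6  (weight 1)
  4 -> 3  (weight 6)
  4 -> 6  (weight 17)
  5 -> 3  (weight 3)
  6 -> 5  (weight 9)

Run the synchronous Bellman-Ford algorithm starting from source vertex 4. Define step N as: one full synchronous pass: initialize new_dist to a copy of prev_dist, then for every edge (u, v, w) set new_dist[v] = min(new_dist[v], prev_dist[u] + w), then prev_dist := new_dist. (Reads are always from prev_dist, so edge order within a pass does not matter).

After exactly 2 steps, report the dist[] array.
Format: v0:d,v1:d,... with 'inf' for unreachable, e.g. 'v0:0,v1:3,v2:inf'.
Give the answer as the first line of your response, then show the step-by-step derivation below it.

v0:inf,v1:inf,v2:inf,v3:6,v4:0,v5:26,v6:7

step 1: dist = v0:inf,v1:inf,v2:inf,v3:6,v4:0,v5:inf,v6:17
step 2: dist = v0:inf,v1:inf,v2:inf,v3:6,v4:0,v5:26,v6:7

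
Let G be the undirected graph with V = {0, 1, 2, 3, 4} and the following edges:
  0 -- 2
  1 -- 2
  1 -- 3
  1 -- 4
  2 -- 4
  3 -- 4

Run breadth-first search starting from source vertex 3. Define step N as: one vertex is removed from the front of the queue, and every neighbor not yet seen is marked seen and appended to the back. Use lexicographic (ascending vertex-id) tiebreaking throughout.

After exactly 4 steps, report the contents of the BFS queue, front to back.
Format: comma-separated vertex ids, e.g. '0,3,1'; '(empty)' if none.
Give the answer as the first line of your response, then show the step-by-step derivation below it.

0

step 1: dequeue 3; queue=[1,4]; order=3
step 2: dequeue 1; queue=[4,2]; order=3,1
step 3: dequeue 4; queue=[2]; order=3,1,4
step 4: dequeue 2; queue=[0]; order=3,1,4,2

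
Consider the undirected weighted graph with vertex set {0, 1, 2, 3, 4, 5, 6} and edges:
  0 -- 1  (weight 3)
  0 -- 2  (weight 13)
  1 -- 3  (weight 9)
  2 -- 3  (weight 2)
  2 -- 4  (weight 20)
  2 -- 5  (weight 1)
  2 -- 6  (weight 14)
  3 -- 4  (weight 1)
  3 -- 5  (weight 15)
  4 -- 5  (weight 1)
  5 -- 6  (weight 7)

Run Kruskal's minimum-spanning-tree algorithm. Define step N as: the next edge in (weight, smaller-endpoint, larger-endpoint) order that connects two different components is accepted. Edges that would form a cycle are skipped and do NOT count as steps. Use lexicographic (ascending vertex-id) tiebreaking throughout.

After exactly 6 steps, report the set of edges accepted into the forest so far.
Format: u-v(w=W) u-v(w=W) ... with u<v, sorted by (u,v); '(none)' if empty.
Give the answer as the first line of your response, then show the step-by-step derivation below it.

0-1(w=3) 1-3(w=9) 2-5(w=1) 3-4(w=1) 4-5(w=1) 5-6(w=7)

step 1: add edge 2-5 (w=1); MST = {2-5(w=1)}
step 2: add edge 3-4 (w=1); MST = {2-5(w=1) 3-4(w=1)}
step 3: add edge 4-5 (w=1); MST = {2-5(w=1) 3-4(w=1) 4-5(w=1)}
step 4: add edge 0-1 (w=3); MST = {0-1(w=3) 2-5(w=1) 3-4(w=1) 4-5(w=1)}
step 5: add edge 5-6 (w=7); MST = {0-1(w=3) 2-5(w=1) 3-4(w=1) 4-5(w=1) 5-6(w=7)}
step 6: add edge 1-3 (w=9); MST = {0-1(w=3) 1-3(w=9) 2-5(w=1) 3-4(w=1) 4-5(w=1) 5-6(w=7)}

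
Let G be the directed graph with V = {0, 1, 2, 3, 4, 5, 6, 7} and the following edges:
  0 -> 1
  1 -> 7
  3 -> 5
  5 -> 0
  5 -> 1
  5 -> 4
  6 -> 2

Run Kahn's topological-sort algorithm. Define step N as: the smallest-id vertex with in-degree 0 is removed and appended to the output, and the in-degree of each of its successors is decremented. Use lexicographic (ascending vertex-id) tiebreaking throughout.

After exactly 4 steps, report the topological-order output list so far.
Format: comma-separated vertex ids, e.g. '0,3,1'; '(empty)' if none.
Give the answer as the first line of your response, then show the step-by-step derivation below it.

3,5,0,1

step 1: output 3; order=[3]; indeg=(1,2,1,0,1,0,0,1)
step 2: output 5; order=[3,5]; indeg=(0,1,1,0,0,0,0,1)
step 3: output 0; order=[3,5,0]; indeg=(0,0,1,0,0,0,0,1)
step 4: output 1; order=[3,5,0,1]; indeg=(0,0,1,0,0,0,0,0)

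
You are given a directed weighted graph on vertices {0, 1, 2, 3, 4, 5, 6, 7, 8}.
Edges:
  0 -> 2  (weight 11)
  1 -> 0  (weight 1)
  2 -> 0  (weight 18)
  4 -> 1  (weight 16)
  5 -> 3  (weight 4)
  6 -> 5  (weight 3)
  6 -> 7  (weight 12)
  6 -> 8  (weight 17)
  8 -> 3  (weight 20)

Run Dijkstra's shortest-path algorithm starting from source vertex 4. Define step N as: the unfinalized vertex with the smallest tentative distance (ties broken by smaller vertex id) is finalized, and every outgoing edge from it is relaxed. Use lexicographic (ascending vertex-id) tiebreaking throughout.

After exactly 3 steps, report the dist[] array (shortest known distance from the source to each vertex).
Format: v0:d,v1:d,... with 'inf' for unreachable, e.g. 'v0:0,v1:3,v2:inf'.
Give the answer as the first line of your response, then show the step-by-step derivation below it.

v0:17,v1:16,v2:28,v3:inf,v4:0,v5:inf,v6:inf,v7:inf,v8:inf

step 1: dist = v0:inf,v1:16,v2:inf,v3:inf,v4:0,v5:inf,v6:inf,v7:inf,v8:inf
step 2: dist = v0:17,v1:16,v2:inf,v3:inf,v4:0,v5:inf,v6:inf,v7:inf,v8:inf
step 3: dist = v0:17,v1:16,v2:28,v3:inf,v4:0,v5:inf,v6:inf,v7:inf,v8:inf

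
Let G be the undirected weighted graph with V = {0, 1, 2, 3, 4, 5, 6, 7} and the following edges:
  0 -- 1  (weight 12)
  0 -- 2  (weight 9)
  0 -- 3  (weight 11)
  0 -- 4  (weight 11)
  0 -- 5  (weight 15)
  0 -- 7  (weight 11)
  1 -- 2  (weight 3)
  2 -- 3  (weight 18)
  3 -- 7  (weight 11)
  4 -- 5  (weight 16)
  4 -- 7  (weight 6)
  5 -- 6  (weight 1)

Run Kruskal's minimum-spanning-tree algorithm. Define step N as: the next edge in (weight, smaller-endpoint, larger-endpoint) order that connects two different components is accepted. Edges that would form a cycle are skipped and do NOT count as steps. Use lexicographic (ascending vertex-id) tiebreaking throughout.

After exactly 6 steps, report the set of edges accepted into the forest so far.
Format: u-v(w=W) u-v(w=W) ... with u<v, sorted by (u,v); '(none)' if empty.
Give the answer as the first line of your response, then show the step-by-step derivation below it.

0-2(w=9) 0-3(w=11) 0-4(w=11) 1-2(w=3) 4-7(w=6) 5-6(w=1)

step 1: add edge 5-6 (w=1); MST = {5-6(w=1)}
step 2: add edge 1-2 (w=3); MST = {1-2(w=3) 5-6(w=1)}
step 3: add edge 4-7 (w=6); MST = {1-2(w=3) 4-7(w=6) 5-6(w=1)}
step 4: add edge 0-2 (w=9); MST = {0-2(w=9) 1-2(w=3) 4-7(w=6) 5-6(w=1)}
step 5: add edge 0-3 (w=11); MST = {0-2(w=9) 0-3(w=11) 1-2(w=3) 4-7(w=6) 5-6(w=1)}
step 6: add edge 0-4 (w=11); MST = {0-2(w=9) 0-3(w=11) 0-4(w=11) 1-2(w=3) 4-7(w=6) 5-6(w=1)}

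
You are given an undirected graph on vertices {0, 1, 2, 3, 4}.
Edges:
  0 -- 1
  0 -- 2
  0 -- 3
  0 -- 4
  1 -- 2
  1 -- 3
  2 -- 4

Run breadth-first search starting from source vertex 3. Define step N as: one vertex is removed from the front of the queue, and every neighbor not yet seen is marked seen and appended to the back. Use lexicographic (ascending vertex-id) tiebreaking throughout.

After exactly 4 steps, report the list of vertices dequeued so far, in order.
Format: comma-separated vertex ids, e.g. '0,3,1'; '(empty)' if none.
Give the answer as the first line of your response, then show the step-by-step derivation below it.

3,0,1,2

step 1: dequeue 3; queue=[0,1]; order=3
step 2: dequeue 0; queue=[1,2,4]; order=3,0
step 3: dequeue 1; queue=[2,4]; order=3,0,1
step 4: dequeue 2; queue=[4]; order=3,0,1,2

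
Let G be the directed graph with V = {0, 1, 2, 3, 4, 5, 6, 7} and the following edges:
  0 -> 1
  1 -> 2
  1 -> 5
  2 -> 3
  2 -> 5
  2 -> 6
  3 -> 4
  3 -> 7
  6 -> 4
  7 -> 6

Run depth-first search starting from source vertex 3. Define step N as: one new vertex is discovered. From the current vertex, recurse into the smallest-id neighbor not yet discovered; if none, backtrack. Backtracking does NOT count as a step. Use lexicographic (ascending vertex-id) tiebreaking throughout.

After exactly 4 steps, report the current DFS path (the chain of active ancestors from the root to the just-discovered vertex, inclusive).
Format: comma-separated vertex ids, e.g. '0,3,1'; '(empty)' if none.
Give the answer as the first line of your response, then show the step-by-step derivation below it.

3,7,6

step 1: discover 3; path=3; order=3
step 2: discover 4; path=3>4; order=3,4
step 3: discover 7; path=3>7; order=3,4,7
step 4: discover 6; path=3>7>6; order=3,4,7,6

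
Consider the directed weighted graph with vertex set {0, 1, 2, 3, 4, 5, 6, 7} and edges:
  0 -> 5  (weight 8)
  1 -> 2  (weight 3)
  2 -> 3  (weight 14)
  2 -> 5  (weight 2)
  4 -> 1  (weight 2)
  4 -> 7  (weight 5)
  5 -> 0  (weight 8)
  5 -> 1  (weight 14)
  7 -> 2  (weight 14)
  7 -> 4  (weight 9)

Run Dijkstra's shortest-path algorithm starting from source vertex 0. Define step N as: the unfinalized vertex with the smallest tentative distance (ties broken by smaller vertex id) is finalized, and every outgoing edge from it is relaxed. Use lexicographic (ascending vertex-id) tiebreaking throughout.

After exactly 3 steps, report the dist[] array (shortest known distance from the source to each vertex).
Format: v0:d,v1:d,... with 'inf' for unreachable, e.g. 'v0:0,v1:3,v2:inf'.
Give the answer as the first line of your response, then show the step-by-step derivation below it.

v0:0,v1:22,v2:25,v3:inf,v4:inf,v5:8,v6:inf,v7:inf

step 1: dist = v0:0,v1:inf,v2:inf,v3:inf,v4:inf,v5:8,v6:inf,v7:inf
step 2: dist = v0:0,v1:22,v2:inf,v3:inf,v4:inf,v5:8,v6:inf,v7:inf
step 3: dist = v0:0,v1:22,v2:25,v3:inf,v4:inf,v5:8,v6:inf,v7:inf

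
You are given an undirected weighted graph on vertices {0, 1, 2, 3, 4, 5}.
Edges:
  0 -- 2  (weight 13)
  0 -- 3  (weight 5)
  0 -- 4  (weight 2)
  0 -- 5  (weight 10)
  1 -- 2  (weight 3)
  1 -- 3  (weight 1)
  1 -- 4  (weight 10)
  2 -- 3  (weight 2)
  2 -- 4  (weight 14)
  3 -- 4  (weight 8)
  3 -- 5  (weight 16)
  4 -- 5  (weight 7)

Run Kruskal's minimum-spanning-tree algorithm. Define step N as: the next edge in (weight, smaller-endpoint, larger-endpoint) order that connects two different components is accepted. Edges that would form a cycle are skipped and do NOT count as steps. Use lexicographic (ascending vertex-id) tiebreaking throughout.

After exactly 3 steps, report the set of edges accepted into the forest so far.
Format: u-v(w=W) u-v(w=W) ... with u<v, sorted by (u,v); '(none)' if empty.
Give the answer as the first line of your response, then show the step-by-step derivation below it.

0-4(w=2) 1-3(w=1) 2-3(w=2)

step 1: add edge 1-3 (w=1); MST = {1-3(w=1)}
step 2: add edge 0-4 (w=2); MST = {0-4(w=2) 1-3(w=1)}
step 3: add edge 2-3 (w=2); MST = {0-4(w=2) 1-3(w=1) 2-3(w=2)}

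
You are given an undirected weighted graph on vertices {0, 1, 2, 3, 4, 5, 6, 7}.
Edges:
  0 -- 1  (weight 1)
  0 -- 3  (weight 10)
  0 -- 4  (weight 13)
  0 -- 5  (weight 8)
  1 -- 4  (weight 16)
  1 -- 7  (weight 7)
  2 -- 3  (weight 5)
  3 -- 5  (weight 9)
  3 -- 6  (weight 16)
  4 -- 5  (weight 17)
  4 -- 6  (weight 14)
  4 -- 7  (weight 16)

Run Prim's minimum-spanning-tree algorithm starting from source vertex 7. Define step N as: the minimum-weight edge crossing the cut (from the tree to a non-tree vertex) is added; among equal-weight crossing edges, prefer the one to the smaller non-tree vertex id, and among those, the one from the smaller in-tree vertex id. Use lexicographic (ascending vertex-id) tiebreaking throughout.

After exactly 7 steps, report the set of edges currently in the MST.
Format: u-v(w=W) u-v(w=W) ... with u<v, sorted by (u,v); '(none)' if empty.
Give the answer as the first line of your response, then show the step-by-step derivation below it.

0-1(w=1) 0-4(w=13) 0-5(w=8) 1-7(w=7) 2-3(w=5) 3-5(w=9) 4-6(w=14)

step 1: add edge 1-7 (w=7); MST = {1-7(w=7)}
step 2: add edge 0-1 (w=1); MST = {0-1(w=1) 1-7(w=7)}
step 3: add edge 0-5 (w=8); MST = {0-1(w=1) 0-5(w=8) 1-7(w=7)}
step 4: add edge 3-5 (w=9); MST = {0-1(w=1) 0-5(w=8) 1-7(w=7) 3-5(w=9)}
step 5: add edge 2-3 (w=5); MST = {0-1(w=1) 0-5(w=8) 1-7(w=7) 2-3(w=5) 3-5(w=9)}
step 6: add edge 0-4 (w=13); MST = {0-1(w=1) 0-4(w=13) 0-5(w=8) 1-7(w=7) 2-3(w=5) 3-5(w=9)}
step 7: add edge 4-6 (w=14); MST = {0-1(w=1) 0-4(w=13) 0-5(w=8) 1-7(w=7) 2-3(w=5) 3-5(w=9) 4-6(w=14)}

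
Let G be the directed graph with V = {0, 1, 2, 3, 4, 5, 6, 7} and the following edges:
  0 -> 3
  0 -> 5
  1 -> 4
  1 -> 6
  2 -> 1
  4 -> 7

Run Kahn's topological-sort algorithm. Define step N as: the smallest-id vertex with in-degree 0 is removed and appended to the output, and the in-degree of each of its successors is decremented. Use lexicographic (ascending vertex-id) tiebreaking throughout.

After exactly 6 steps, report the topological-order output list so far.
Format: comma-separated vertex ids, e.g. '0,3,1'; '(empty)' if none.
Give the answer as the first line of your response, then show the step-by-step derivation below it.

0,2,1,3,4,5

step 1: output 0; order=[0]; indeg=(0,1,0,0,1,0,1,1)
step 2: output 2; order=[0,2]; indeg=(0,0,0,0,1,0,1,1)
step 3: output 1; order=[0,2,1]; indeg=(0,0,0,0,0,0,0,1)
step 4: output 3; order=[0,2,1,3]; indeg=(0,0,0,0,0,0,0,1)
step 5: output 4; order=[0,2,1,3,4]; indeg=(0,0,0,0,0,0,0,0)
step 6: output 5; order=[0,2,1,3,4,5]; indeg=(0,0,0,0,0,0,0,0)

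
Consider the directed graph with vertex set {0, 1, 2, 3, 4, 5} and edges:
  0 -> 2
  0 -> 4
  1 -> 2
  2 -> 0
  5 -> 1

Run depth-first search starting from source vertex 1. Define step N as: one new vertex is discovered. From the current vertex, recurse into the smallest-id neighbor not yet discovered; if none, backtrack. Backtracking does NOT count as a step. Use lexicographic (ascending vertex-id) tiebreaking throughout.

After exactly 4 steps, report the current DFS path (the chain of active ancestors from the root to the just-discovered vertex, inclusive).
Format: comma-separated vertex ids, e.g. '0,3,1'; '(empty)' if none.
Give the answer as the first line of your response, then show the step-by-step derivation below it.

1,2,0,4

step 1: discover 1; path=1; order=1
step 2: discover 2; path=1>2; order=1,2
step 3: discover 0; path=1>2>0; order=1,2,0
step 4: discover 4; path=1>2>0>4; order=1,2,0,4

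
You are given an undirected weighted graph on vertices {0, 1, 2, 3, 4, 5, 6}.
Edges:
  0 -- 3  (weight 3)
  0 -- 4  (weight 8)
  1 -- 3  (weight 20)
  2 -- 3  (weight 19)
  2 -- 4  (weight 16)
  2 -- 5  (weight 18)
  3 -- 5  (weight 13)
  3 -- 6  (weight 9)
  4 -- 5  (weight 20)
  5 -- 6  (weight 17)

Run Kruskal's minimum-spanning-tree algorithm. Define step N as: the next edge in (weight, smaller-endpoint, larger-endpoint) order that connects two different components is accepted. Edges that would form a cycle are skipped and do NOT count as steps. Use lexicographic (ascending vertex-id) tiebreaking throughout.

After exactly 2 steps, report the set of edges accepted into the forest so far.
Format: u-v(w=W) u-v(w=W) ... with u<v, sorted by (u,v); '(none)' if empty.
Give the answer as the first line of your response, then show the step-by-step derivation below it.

0-3(w=3) 0-4(w=8)

step 1: add edge 0-3 (w=3); MST = {0-3(w=3)}
step 2: add edge 0-4 (w=8); MST = {0-3(w=3) 0-4(w=8)}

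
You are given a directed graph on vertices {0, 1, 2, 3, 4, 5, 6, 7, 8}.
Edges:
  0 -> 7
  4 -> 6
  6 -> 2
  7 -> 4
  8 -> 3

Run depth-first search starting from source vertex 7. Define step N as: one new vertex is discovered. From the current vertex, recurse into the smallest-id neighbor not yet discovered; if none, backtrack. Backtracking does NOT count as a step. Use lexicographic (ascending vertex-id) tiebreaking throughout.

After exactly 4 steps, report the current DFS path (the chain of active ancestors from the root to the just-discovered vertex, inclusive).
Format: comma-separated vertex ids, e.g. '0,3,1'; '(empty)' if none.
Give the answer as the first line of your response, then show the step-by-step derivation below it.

7,4,6,2

step 1: discover 7; path=7; order=7
step 2: discover 4; path=7>4; order=7,4
step 3: discover 6; path=7>4>6; order=7,4,6
step 4: discover 2; path=7>4>6>2; order=7,4,6,2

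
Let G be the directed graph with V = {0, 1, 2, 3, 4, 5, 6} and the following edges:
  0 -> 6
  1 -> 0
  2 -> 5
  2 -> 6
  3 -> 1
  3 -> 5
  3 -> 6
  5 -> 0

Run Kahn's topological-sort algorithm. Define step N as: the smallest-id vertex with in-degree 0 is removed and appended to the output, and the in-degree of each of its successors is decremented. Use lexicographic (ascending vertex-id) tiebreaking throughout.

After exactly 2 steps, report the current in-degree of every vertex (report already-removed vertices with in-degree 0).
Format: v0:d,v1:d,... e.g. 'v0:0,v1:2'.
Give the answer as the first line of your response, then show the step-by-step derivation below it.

v0:2,v1:0,v2:0,v3:0,v4:0,v5:0,v6:1

step 1: output 2; order=[2]; indeg=(2,1,0,0,0,1,2)
step 2: output 3; order=[2,3]; indeg=(2,0,0,0,0,0,1)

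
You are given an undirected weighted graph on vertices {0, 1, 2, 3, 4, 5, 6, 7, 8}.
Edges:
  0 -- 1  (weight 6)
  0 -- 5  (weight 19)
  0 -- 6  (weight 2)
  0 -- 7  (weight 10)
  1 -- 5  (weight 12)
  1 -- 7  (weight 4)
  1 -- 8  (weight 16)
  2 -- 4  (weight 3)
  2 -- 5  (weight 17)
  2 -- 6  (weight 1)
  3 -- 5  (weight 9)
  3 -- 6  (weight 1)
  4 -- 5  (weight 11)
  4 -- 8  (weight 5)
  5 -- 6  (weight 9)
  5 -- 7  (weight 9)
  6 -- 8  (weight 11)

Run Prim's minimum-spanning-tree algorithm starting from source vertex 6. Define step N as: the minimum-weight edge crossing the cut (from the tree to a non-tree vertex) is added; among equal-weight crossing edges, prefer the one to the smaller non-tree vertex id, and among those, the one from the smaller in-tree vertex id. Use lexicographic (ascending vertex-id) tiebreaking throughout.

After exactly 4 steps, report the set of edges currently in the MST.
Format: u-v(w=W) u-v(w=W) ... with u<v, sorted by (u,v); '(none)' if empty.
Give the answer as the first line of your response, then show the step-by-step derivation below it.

0-6(w=2) 2-4(w=3) 2-6(w=1) 3-6(w=1)

step 1: add edge 2-6 (w=1); MST = {2-6(w=1)}
step 2: add edge 3-6 (w=1); MST = {2-6(w=1) 3-6(w=1)}
step 3: add edge 0-6 (w=2); MST = {0-6(w=2) 2-6(w=1) 3-6(w=1)}
step 4: add edge 2-4 (w=3); MST = {0-6(w=2) 2-4(w=3) 2-6(w=1) 3-6(w=1)}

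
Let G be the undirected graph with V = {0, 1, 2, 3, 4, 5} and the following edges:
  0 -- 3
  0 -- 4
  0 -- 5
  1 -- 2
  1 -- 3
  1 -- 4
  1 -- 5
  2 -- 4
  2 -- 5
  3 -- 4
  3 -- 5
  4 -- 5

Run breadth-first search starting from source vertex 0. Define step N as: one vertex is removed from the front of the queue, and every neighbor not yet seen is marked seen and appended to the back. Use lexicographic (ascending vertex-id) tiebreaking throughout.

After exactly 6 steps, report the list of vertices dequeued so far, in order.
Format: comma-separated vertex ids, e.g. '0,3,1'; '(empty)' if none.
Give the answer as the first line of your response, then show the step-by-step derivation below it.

0,3,4,5,1,2

step 1: dequeue 0; queue=[3,4,5]; order=0
step 2: dequeue 3; queue=[4,5,1]; order=0,3
step 3: dequeue 4; queue=[5,1,2]; order=0,3,4
step 4: dequeue 5; queue=[1,2]; order=0,3,4,5
step 5: dequeue 1; queue=[2]; order=0,3,4,5,1
step 6: dequeue 2; queue=[(empty)]; order=0,3,4,5,1,2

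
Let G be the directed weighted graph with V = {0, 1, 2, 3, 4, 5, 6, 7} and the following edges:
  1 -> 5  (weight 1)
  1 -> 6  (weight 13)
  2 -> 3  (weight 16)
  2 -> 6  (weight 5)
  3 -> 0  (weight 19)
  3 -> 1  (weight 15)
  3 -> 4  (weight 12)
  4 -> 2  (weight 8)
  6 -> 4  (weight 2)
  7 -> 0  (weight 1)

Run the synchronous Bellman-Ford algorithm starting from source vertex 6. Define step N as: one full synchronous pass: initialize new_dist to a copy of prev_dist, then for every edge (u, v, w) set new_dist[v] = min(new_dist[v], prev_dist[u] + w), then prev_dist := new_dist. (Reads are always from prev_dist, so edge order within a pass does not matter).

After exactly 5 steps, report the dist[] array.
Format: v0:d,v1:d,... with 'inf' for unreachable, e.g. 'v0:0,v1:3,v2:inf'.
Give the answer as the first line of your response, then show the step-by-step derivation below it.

v0:45,v1:41,v2:10,v3:26,v4:2,v5:42,v6:0,v7:inf

step 1: dist = v0:inf,v1:inf,v2:inf,v3:inf,v4:2,v5:inf,v6:0,v7:inf
step 2: dist = v0:inf,v1:inf,v2:10,v3:inf,v4:2,v5:inf,v6:0,v7:inf
step 3: dist = v0:inf,v1:inf,v2:10,v3:26,v4:2,v5:inf,v6:0,v7:inf
step 4: dist = v0:45,v1:41,v2:10,v3:26,v4:2,v5:inf,v6:0,v7:inf
step 5: dist = v0:45,v1:41,v2:10,v3:26,v4:2,v5:42,v6:0,v7:inf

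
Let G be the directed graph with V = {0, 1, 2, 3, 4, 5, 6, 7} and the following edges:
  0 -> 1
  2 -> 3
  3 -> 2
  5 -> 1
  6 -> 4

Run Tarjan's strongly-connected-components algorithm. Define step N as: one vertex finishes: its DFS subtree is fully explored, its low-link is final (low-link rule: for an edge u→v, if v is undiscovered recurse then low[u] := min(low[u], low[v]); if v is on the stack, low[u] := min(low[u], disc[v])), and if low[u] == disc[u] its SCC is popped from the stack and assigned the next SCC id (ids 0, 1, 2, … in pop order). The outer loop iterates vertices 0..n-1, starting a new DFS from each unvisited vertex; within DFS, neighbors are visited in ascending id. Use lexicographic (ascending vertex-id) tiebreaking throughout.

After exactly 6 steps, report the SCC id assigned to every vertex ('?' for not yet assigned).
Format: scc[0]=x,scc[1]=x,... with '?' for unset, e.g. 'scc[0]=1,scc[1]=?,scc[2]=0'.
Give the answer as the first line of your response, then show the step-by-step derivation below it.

scc[0]=1,scc[1]=0,scc[2]=2,scc[3]=2,scc[4]=3,scc[5]=4,scc[6]=?,scc[7]=?

step 1: low=(low[0]=0,low[1]=1,low[2]=?,low[3]=?,low[4]=?,low[5]=?,low[6]=?,low[7]=?); scc=(scc[0]=?,scc[1]=0,scc[2]=?,scc[3]=?,scc[4]=?,scc[5]=?,scc[6]=?,scc[7]=?)
step 2: low=(low[0]=0,low[1]=1,low[2]=?,low[3]=?,low[4]=?,low[5]=?,low[6]=?,low[7]=?); scc=(scc[0]=1,scc[1]=0,scc[2]=?,scc[3]=?,scc[4]=?,scc[5]=?,scc[6]=?,scc[7]=?)
step 3: low=(low[0]=0,low[1]=1,low[2]=2,low[3]=2,low[4]=?,low[5]=?,low[6]=?,low[7]=?); scc=(scc[0]=1,scc[1]=0,scc[2]=?,scc[3]=?,scc[4]=?,scc[5]=?,scc[6]=?,scc[7]=?)
step 4: low=(low[0]=0,low[1]=1,low[2]=2,low[3]=2,low[4]=?,low[5]=?,low[6]=?,low[7]=?); scc=(scc[0]=1,scc[1]=0,scc[2]=2,scc[3]=2,scc[4]=?,scc[5]=?,scc[6]=?,scc[7]=?)
step 5: low=(low[0]=0,low[1]=1,low[2]=2,low[3]=2,low[4]=4,low[5]=?,low[6]=?,low[7]=?); scc=(scc[0]=1,scc[1]=0,scc[2]=2,scc[3]=2,scc[4]=3,scc[5]=?,scc[6]=?,scc[7]=?)
step 6: low=(low[0]=0,low[1]=1,low[2]=2,low[3]=2,low[4]=4,low[5]=5,low[6]=?,low[7]=?); scc=(scc[0]=1,scc[1]=0,scc[2]=2,scc[3]=2,scc[4]=3,scc[5]=4,scc[6]=?,scc[7]=?)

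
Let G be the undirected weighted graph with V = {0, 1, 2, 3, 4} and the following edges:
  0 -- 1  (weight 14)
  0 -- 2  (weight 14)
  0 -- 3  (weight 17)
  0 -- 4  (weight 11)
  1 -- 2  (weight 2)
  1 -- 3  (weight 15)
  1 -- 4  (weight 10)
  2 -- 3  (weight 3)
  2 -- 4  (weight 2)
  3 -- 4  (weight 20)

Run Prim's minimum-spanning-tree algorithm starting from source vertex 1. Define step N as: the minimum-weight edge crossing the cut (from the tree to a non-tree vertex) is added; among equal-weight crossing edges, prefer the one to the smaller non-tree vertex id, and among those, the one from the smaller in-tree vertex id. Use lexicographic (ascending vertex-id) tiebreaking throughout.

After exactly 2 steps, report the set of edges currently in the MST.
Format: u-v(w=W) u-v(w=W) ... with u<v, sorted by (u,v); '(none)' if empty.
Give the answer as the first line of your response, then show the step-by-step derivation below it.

1-2(w=2) 2-4(w=2)

step 1: add edge 1-2 (w=2); MST = {1-2(w=2)}
step 2: add edge 2-4 (w=2); MST = {1-2(w=2) 2-4(w=2)}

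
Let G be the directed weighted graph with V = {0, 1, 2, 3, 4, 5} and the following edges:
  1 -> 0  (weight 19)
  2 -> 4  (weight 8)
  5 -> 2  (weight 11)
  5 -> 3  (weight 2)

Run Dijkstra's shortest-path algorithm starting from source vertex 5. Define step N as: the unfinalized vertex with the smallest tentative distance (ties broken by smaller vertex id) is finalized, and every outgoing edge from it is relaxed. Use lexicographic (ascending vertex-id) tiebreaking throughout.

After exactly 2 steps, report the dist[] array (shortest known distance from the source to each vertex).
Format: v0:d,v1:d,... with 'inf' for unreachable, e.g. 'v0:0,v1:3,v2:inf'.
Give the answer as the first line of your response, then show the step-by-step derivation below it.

v0:inf,v1:inf,v2:11,v3:2,v4:inf,v5:0

step 1: dist = v0:inf,v1:inf,v2:11,v3:2,v4:inf,v5:0
step 2: dist = v0:inf,v1:inf,v2:11,v3:2,v4:inf,v5:0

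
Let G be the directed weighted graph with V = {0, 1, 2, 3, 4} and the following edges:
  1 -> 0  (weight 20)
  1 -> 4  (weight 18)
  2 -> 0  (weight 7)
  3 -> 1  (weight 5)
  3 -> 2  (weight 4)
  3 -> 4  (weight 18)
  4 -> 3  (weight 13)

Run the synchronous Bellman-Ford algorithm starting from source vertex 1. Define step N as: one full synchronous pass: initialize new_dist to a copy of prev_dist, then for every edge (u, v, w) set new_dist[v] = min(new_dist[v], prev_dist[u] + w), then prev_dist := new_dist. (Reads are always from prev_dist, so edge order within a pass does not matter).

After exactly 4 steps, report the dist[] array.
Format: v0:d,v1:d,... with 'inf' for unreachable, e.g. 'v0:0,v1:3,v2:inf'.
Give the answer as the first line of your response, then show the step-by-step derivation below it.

v0:20,v1:0,v2:35,v3:31,v4:18

step 1: dist = v0:20,v1:0,v2:inf,v3:inf,v4:18
step 2: dist = v0:20,v1:0,v2:inf,v3:31,v4:18
step 3: dist = v0:20,v1:0,v2:35,v3:31,v4:18
step 4: dist = v0:20,v1:0,v2:35,v3:31,v4:18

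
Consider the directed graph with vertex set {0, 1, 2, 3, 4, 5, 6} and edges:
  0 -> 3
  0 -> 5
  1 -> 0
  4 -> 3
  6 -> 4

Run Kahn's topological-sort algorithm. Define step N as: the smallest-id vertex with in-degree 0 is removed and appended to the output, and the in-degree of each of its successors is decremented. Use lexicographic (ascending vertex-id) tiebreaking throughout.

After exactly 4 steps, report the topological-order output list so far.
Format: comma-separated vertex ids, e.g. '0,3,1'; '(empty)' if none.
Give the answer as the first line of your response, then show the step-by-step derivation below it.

1,0,2,5

step 1: output 1; order=[1]; indeg=(0,0,0,2,1,1,0)
step 2: output 0; order=[1,0]; indeg=(0,0,0,1,1,0,0)
step 3: output 2; order=[1,0,2]; indeg=(0,0,0,1,1,0,0)
step 4: output 5; order=[1,0,2,5]; indeg=(0,0,0,1,1,0,0)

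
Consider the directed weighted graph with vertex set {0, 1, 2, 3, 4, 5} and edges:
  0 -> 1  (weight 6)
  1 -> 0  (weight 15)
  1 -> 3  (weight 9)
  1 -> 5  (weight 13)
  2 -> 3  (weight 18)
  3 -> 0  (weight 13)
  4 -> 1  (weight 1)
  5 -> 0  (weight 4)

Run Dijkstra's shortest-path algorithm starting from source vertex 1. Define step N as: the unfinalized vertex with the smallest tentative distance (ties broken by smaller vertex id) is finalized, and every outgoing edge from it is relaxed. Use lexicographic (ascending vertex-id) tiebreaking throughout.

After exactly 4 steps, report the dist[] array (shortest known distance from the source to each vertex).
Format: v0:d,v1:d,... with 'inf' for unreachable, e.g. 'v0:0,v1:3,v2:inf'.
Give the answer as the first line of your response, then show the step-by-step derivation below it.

v0:15,v1:0,v2:inf,v3:9,v4:inf,v5:13

step 1: dist = v0:15,v1:0,v2:inf,v3:9,v4:inf,v5:13
step 2: dist = v0:15,v1:0,v2:inf,v3:9,v4:inf,v5:13
step 3: dist = v0:15,v1:0,v2:inf,v3:9,v4:inf,v5:13
step 4: dist = v0:15,v1:0,v2:inf,v3:9,v4:inf,v5:13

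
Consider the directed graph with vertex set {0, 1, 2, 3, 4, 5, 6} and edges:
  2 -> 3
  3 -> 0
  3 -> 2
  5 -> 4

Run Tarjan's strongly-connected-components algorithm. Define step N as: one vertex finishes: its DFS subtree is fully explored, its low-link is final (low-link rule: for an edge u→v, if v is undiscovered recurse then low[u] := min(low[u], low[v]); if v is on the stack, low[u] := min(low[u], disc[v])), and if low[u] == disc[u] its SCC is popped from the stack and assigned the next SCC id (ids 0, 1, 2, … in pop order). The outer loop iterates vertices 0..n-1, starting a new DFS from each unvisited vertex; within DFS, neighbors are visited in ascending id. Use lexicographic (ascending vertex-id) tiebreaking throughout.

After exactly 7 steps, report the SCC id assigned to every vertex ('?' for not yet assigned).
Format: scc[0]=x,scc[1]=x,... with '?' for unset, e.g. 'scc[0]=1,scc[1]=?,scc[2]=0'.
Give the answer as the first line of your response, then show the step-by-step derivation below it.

scc[0]=0,scc[1]=1,scc[2]=2,scc[3]=2,scc[4]=3,scc[5]=4,scc[6]=5

step 1: low=(low[0]=0,low[1]=?,low[2]=?,low[3]=?,low[4]=?,low[5]=?,low[6]=?); scc=(scc[0]=0,scc[1]=?,scc[2]=?,scc[3]=?,scc[4]=?,scc[5]=?,scc[6]=?)
step 2: low=(low[0]=0,low[1]=1,low[2]=?,low[3]=?,low[4]=?,low[5]=?,low[6]=?); scc=(scc[0]=0,scc[1]=1,scc[2]=?,scc[3]=?,scc[4]=?,scc[5]=?,scc[6]=?)
step 3: low=(low[0]=0,low[1]=1,low[2]=2,low[3]=2,low[4]=?,low[5]=?,low[6]=?); scc=(scc[0]=0,scc[1]=1,scc[2]=?,scc[3]=?,scc[4]=?,scc[5]=?,scc[6]=?)
step 4: low=(low[0]=0,low[1]=1,low[2]=2,low[3]=2,low[4]=?,low[5]=?,low[6]=?); scc=(scc[0]=0,scc[1]=1,scc[2]=2,scc[3]=2,scc[4]=?,scc[5]=?,scc[6]=?)
step 5: low=(low[0]=0,low[1]=1,low[2]=2,low[3]=2,low[4]=4,low[5]=?,low[6]=?); scc=(scc[0]=0,scc[1]=1,scc[2]=2,scc[3]=2,scc[4]=3,scc[5]=?,scc[6]=?)
step 6: low=(low[0]=0,low[1]=1,low[2]=2,low[3]=2,low[4]=4,low[5]=5,low[6]=?); scc=(scc[0]=0,scc[1]=1,scc[2]=2,scc[3]=2,scc[4]=3,scc[5]=4,scc[6]=?)
step 7: low=(low[0]=0,low[1]=1,low[2]=2,low[3]=2,low[4]=4,low[5]=5,low[6]=6); scc=(scc[0]=0,scc[1]=1,scc[2]=2,scc[3]=2,scc[4]=3,scc[5]=4,scc[6]=5)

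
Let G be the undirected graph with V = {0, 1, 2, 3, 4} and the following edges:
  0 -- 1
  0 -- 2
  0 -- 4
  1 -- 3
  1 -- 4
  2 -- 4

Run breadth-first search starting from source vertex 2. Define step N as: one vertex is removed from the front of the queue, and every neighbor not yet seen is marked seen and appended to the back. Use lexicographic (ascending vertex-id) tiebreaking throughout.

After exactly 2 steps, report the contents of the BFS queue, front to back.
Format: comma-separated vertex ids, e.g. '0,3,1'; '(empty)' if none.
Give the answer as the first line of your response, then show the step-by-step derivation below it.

4,1

step 1: dequeue 2; queue=[0,4]; order=2
step 2: dequeue 0; queue=[4,1]; order=2,0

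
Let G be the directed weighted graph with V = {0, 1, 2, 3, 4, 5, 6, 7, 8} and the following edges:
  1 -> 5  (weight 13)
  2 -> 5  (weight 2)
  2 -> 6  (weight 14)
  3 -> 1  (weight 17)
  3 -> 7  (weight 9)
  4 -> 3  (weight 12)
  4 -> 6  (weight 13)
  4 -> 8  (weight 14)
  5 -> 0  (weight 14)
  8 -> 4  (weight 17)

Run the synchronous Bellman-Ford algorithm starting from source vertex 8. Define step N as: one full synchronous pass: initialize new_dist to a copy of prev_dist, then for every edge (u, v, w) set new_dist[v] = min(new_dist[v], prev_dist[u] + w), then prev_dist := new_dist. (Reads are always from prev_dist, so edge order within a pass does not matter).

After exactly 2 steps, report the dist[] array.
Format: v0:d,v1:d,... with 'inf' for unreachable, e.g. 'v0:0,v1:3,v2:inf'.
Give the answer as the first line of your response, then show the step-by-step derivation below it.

v0:inf,v1:inf,v2:inf,v3:29,v4:17,v5:inf,v6:30,v7:inf,v8:0

step 1: dist = v0:inf,v1:inf,v2:inf,v3:inf,v4:17,v5:inf,v6:inf,v7:inf,v8:0
step 2: dist = v0:inf,v1:inf,v2:inf,v3:29,v4:17,v5:inf,v6:30,v7:inf,v8:0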